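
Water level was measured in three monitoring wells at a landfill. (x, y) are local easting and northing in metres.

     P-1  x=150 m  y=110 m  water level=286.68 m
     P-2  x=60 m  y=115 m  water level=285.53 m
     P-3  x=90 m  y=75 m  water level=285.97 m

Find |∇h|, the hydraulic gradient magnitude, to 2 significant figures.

Taking P-1 as reference: P-2−P-1 = (-90, 5, -1.15); P-3−P-1 = (-60, -35, -0.71).
Solve a·Δx + b·Δy = Δh: det = (-90)·(-35) − (-60)·5 = 3450.
∂h/∂x = [(-1.15)·(-35) − (-0.71)·5] / 3450 = +0.01270
∂h/∂y = [(-90)·(-0.71) − (-60)·(-1.15)] / 3450 = -0.001478
|∇h| = √(0.01270² + -0.001478²) = 0.01279

0.013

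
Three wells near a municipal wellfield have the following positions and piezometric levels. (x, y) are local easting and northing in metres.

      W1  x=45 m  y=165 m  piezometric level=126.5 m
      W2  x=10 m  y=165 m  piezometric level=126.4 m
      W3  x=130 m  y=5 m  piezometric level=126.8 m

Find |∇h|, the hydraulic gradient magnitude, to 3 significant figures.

0.00288

Differences from W1: to W2 (Δx, Δy, Δh) = (-35, 0, -0.1); to W3 = (85, -160, +0.3).
Determinant of the coordinate differences = (-35)·(-160) − 85·0 = 5600.
∂h/∂x = [(-0.1)·(-160) − (+0.3)·0] / 5600 = +0.002857
∂h/∂y = [(-35)·(+0.3) − 85·(-0.1)] / 5600 = -0.0003571
|∇h| = √(0.002857² + -0.0003571²) = 0.002879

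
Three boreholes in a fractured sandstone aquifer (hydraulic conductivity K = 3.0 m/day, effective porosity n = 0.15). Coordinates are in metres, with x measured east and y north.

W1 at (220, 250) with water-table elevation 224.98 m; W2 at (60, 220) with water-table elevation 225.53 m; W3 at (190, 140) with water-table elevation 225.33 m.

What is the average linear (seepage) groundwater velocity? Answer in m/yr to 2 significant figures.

28 m/yr

Taking W1 as reference: W2−W1 = (-160, -30, +0.55); W3−W1 = (-30, -110, +0.35).
Solve a·Δx + b·Δy = Δh: det = (-160)·(-110) − (-30)·(-30) = 16700.
∂h/∂x = [(+0.55)·(-110) − (+0.35)·(-30)] / 16700 = -0.002994
∂h/∂y = [(-160)·(+0.35) − (-30)·(+0.55)] / 16700 = -0.002365
|∇h| = √(-0.002994² + -0.002365²) = 0.003815
Seepage velocity v = K·i/n = 3.0 × 0.003815 / 0.15 = 0.0763 m/day = 27.87 m/yr.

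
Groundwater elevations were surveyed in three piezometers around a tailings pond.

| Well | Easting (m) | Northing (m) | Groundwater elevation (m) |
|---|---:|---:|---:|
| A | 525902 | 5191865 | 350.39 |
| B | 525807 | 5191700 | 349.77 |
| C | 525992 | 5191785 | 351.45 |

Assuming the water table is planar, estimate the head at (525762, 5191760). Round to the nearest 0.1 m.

349.2 m

With h = a·x + b·y + c and A as origin, the differences give:
  (-95)·a + (-165)·b = -0.62
  90·a + (-80)·b = +1.06
Eliminate b (×(-80) and ×(-165), subtract): 22450·a = 224.500 → a = ∂h/∂x = +0.01000
Back-substitute: b = ∂h/∂y = -0.002000.
h(525762, 5191760) = 350.39 + (+0.01000)·(-140) + (-0.002000)·(-105) = 350.39 -1.400 +0.210 = 349.200 m.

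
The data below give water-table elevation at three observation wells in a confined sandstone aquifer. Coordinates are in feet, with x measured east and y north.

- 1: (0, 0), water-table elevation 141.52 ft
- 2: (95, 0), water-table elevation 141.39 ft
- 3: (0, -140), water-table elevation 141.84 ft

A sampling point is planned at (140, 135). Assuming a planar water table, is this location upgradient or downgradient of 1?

downgradient

∂h/∂x = (141.39 − 141.52) / (95 − 0) = -0.001368
∂h/∂y = (141.84 − 141.52) / (-140 − 0) = -0.002286
Head at (140, 135) = 141.52 + (-0.001368)·(140) + (-0.002286)·(135) = 141.02 ft.
That is lower than the 141.52 ft at 1, so the point is downgradient.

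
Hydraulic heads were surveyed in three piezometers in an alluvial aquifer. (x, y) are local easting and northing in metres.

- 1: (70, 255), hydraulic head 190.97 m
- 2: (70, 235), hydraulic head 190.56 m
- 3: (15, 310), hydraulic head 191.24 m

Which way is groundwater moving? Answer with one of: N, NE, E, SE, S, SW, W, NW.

Three-point gradient (reference 1): Δ to 2 = (0, -20, -0.41), Δ to 3 = (-55, 55, +0.27).
∂h/∂x = +0.01559, ∂h/∂y = +0.02050 (det = -1100).
Flow = −∇h = (-0.01559 east, -0.02050 north), which points southwest.

SW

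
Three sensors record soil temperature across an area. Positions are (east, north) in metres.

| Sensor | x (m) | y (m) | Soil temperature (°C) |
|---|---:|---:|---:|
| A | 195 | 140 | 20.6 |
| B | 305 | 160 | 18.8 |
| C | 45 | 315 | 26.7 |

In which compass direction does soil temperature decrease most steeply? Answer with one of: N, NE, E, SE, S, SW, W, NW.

SE

Differences from A: to B (Δx, Δy, Δh) = (110, 20, -1.8); to C = (-150, 175, +6.1).
Determinant of the coordinate differences = 110·175 − (-150)·20 = 22250.
∂T/∂x = [(-1.8)·175 − (+6.1)·20] / 22250 = -0.01964
∂T/∂y = [110·(+6.1) − (-150)·(-1.8)] / 22250 = +0.01802
Steepest decrease is along −∇f = (+0.01964 E, -0.01802 N) → southeast.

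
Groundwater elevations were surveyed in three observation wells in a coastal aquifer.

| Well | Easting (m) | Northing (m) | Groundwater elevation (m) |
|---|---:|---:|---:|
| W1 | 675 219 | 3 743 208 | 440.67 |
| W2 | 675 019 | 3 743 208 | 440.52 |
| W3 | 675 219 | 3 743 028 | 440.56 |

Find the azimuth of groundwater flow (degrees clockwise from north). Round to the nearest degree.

∂h/∂x = (440.52 − 440.67) / (675019 − 675219) = +0.0007500
∂h/∂y = (440.56 − 440.67) / (3743028 − 3743208) = +0.0006111
Flow direction (−∇h) has components (-0.0007500 E, -0.0006111 N).
Azimuth = atan2(E, N) = atan2(-0.0007500, -0.0006111) = 230.8° ≈ 231°.

231°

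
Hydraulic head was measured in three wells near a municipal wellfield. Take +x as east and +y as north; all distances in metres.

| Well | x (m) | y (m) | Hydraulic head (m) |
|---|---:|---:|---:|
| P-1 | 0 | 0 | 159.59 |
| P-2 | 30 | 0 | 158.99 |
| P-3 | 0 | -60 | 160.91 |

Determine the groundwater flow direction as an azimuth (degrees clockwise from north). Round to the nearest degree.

∂h/∂x = (158.99 − 159.59) / (30 − 0) = -0.02000
∂h/∂y = (160.91 − 159.59) / (-60 − 0) = -0.02200
Flow direction (−∇h) has components (+0.02000 E, +0.02200 N).
Azimuth = atan2(E, N) = atan2(+0.02000, +0.02200) = 42.3° ≈ 042°.

042°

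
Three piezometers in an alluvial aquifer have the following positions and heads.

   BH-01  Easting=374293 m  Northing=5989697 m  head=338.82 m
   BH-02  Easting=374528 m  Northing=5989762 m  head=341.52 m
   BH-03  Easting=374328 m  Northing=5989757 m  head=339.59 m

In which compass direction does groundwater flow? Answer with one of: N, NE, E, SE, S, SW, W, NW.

SW

Taking BH-01 as reference: BH-02−BH-01 = (235, 65, +2.70); BH-03−BH-01 = (35, 60, +0.77).
Determinant of the coordinate differences = 235·60 − 35·65 = 11825.
∂h/∂x = [(+2.70)·60 − (+0.77)·65] / 11825 = +0.009467
∂h/∂y = [235·(+0.77) − 35·(+2.70)] / 11825 = +0.007311
Flow = −∇h = (-0.009467 east, -0.007311 north), which points southwest.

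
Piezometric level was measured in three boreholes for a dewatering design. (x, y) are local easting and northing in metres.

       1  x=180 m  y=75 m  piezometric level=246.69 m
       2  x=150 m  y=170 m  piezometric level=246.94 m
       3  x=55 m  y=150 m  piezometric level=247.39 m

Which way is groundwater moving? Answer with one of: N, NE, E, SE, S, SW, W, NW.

Taking 1 as reference: 2−1 = (-30, 95, +0.25); 3−1 = (-125, 75, +0.70).
Solve a·Δx + b·Δy = Δh: det = (-30)·75 − (-125)·95 = 9625.
∂h/∂x = [(+0.25)·75 − (+0.70)·95] / 9625 = -0.004961
∂h/∂y = [(-30)·(+0.70) − (-125)·(+0.25)] / 9625 = +0.001065
Flow = −∇h = (+0.004961 east, -0.001065 north), which points east.

E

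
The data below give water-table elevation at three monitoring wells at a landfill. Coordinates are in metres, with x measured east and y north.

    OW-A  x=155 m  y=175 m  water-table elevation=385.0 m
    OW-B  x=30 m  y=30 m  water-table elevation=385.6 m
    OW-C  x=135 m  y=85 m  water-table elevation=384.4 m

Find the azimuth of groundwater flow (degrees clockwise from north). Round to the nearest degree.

122°

With h = a·x + b·y + c and OW-A as origin, the differences give:
  (-125)·a + (-145)·b = +0.6
  (-20)·a + (-90)·b = -0.6
Eliminate b (×(-90) and ×(-145), subtract): 8350·a = -141.00 → a = ∂h/∂x = -0.01689
Back-substitute: b = ∂h/∂y = +0.01042.
Flow direction (−∇h) has components (+0.01689 E, -0.01042 N).
Azimuth = atan2(E, N) = atan2(+0.01689, -0.01042) = 121.7° ≈ 122°.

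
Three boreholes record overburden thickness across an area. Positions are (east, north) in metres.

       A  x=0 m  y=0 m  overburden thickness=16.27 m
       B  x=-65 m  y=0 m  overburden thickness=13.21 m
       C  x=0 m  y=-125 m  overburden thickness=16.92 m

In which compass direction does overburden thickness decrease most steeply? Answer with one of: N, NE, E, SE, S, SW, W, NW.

W

∂d/∂x = (13.21 − 16.27) / (-65 − 0) = +0.04708
∂d/∂y = (16.92 − 16.27) / (-125 − 0) = -0.005200
Steepest decrease is along −∇f = (-0.04708 E, +0.005200 N) → west.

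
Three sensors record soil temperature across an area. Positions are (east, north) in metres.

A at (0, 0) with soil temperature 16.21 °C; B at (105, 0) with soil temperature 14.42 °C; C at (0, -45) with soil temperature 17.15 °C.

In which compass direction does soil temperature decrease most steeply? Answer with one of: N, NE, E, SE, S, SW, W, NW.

∂T/∂x = (14.42 − 16.21) / (105 − 0) = -0.01705
∂T/∂y = (17.15 − 16.21) / (-45 − 0) = -0.02089
Steepest decrease is along −∇f = (+0.01705 E, +0.02089 N) → northeast.

NE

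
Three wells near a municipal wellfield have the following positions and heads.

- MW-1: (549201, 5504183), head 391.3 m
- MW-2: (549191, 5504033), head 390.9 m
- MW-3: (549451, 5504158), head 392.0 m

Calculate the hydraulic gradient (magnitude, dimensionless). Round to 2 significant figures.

With h = a·x + b·y + c and MW-1 as origin, the differences give:
  (-10)·a + (-150)·b = -0.4
  250·a + (-25)·b = +0.7
Eliminate b (×(-25) and ×(-150), subtract): 37750·a = 115.00 → a = ∂h/∂x = +0.003046
Back-substitute: b = ∂h/∂y = +0.002464.
|∇h| = √(0.003046² + 0.002464²) = 0.003918

0.0039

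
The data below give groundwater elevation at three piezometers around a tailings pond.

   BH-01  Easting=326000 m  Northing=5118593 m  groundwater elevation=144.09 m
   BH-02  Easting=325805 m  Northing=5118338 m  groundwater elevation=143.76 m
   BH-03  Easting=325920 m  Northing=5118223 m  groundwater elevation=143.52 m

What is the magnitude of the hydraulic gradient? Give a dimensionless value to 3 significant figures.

0.00170

Differences from BH-01: to BH-02 (Δx, Δy, Δh) = (-195, -255, -0.33); to BH-03 = (-80, -370, -0.57).
Solve a·Δx + b·Δy = Δh: det = (-195)·(-370) − (-80)·(-255) = 51750.
∂h/∂x = [(-0.33)·(-370) − (-0.57)·(-255)] / 51750 = -0.0004493
∂h/∂y = [(-195)·(-0.57) − (-80)·(-0.33)] / 51750 = +0.001638
|∇h| = √(-0.0004493² + 0.001638²) = 0.001699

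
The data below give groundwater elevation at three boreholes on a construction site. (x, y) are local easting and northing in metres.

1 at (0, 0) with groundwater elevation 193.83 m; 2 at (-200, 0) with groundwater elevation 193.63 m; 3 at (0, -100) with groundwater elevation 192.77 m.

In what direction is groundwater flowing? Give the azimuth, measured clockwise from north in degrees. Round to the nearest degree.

185°

∂h/∂x = (193.63 − 193.83) / (-200 − 0) = +0.001000
∂h/∂y = (192.77 − 193.83) / (-100 − 0) = +0.01060
Flow direction (−∇h) has components (-0.001000 E, -0.01060 N).
Azimuth = atan2(E, N) = atan2(-0.001000, -0.01060) = 185.4° ≈ 185°.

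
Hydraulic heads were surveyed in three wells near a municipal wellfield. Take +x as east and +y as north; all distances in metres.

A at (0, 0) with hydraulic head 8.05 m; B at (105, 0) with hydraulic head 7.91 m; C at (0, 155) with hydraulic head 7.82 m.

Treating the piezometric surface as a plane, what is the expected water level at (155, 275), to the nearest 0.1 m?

∂h/∂x = (7.91 − 8.05) / (105 − 0) = -0.001333
∂h/∂y = (7.82 − 8.05) / (155 − 0) = -0.001484
h(155, 275) = 8.05 + (-0.001333)·(155) + (-0.001484)·(275) = 8.05 -0.207 -0.408 = 7.435 m.

7.4 m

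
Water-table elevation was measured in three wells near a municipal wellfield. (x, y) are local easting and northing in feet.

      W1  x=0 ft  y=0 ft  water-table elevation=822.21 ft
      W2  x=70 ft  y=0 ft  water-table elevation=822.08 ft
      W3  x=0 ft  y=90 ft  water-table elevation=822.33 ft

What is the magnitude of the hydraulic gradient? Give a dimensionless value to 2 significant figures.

∂h/∂x = (822.08 − 822.21) / (70 − 0) = -0.001857
∂h/∂y = (822.33 − 822.21) / (90 − 0) = +0.001333
|∇h| = √(-0.001857² + 0.001333²) = 0.002286

0.0023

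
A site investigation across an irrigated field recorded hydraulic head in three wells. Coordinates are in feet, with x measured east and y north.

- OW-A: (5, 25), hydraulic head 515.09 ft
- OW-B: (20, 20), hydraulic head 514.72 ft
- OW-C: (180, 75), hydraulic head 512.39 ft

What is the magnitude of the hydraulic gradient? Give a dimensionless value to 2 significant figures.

With h = a·x + b·y + c and OW-A as origin, the differences give:
  15·a + (-5)·b = -0.37
  175·a + 50·b = -2.70
Eliminate b (×50 and ×(-5), subtract): 1625·a = -32.000 → a = ∂h/∂x = -0.01969
Back-substitute: b = ∂h/∂y = +0.01492.
|∇h| = √(-0.01969² + 0.01492²) = 0.0247

0.025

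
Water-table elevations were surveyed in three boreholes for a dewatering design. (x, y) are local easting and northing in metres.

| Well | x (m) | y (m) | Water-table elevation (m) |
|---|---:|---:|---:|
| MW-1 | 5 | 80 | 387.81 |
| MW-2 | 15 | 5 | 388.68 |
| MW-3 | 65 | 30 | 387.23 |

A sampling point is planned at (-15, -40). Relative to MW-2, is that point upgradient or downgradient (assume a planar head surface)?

upgradient

With h = a·x + b·y + c and MW-1 as origin, the differences give:
  10·a + (-75)·b = +0.87
  60·a + (-50)·b = -0.58
Eliminate b (×(-50) and ×(-75), subtract): 4000·a = -87.000 → a = ∂h/∂x = -0.02175
Back-substitute: b = ∂h/∂y = -0.01450.
Head at (-15, -40) = 387.81 + (-0.02175)·(-20) + (-0.01450)·(-120) = 389.99 m.
That is higher than the 388.68 m at MW-2, so the point is upgradient.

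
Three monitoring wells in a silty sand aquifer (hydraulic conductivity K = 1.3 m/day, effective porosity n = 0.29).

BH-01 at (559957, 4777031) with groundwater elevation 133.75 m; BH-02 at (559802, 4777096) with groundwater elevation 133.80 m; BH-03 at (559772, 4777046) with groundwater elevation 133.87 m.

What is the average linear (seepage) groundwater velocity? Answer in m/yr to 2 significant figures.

2.0 m/yr

With h = a·x + b·y + c and BH-01 as origin, the differences give:
  (-155)·a + 65·b = +0.05
  (-185)·a + 15·b = +0.12
Eliminate b (×15 and ×65, subtract): 9700·a = -7.050 → a = ∂h/∂x = -0.0007268
Back-substitute: b = ∂h/∂y = -0.0009639.
|∇h| = √(-0.0007268² + -0.0009639²) = 0.001207
Seepage velocity v = K·i/n = 1.3 × 0.001207 / 0.29 = 0.005411 m/day = 1.976 m/yr.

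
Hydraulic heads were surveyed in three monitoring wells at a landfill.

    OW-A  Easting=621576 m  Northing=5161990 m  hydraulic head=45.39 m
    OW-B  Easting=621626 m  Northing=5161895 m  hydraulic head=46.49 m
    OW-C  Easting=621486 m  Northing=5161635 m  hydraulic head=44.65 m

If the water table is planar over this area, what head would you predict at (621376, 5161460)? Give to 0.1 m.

With h = a·x + b·y + c and OW-A as origin, the differences give:
  50·a + (-95)·b = +1.10
  (-90)·a + (-355)·b = -0.74
Eliminate b (×(-355) and ×(-95), subtract): -26300·a = -460.800 → a = ∂h/∂x = +0.01752
Back-substitute: b = ∂h/∂y = -0.002357.
h(621376, 5161460) = 45.39 + (+0.01752)·(-200) + (-0.002357)·(-530) = 45.39 -3.504 +1.249 = 43.135 m.

43.1 m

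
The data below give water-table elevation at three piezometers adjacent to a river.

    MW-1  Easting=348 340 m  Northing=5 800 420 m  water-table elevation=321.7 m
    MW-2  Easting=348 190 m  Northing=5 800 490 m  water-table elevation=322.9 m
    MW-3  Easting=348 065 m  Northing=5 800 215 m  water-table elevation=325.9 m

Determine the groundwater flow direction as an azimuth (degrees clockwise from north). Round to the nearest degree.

061°

With h = a·x + b·y + c and MW-1 as origin, the differences give:
  (-150)·a + 70·b = +1.2
  (-275)·a + (-205)·b = +4.2
Eliminate b (×(-205) and ×70, subtract): 50000·a = -540.00 → a = ∂h/∂x = -0.01080
Back-substitute: b = ∂h/∂y = -0.006000.
Flow direction (−∇h) has components (+0.01080 E, +0.006000 N).
Azimuth = atan2(E, N) = atan2(+0.01080, +0.006000) = 60.9° ≈ 061°.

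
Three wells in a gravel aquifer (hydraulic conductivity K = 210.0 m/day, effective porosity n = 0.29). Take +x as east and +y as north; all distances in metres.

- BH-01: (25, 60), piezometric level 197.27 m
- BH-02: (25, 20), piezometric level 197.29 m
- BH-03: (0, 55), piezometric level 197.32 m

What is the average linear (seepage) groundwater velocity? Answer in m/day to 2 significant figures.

Taking BH-01 as reference: BH-02−BH-01 = (0, -40, +0.02); BH-03−BH-01 = (-25, -5, +0.05).
Solve a·Δx + b·Δy = Δh: det = 0·(-5) − (-25)·(-40) = -1000.
∂h/∂x = [(+0.02)·(-5) − (+0.05)·(-40)] / -1000 = -0.001900
∂h/∂y = [0·(+0.05) − (-25)·(+0.02)] / -1000 = -0.0005000
|∇h| = √(-0.001900² + -0.0005000²) = 0.001965
Seepage velocity v = K·i/n = 210.0 × 0.001965 / 0.29 = 1.423 m/day.

1.4 m/day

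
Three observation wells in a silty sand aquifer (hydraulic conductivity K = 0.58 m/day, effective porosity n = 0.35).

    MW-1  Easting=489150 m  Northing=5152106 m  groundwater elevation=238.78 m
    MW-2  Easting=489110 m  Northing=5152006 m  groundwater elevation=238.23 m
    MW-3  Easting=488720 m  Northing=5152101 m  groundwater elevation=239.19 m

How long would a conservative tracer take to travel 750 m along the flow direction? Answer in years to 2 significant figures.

210 years

Taking MW-1 as reference: MW-2−MW-1 = (-40, -100, -0.55); MW-3−MW-1 = (-430, -5, +0.41).
Determinant of the coordinate differences = (-40)·(-5) − (-430)·(-100) = -42800.
∂h/∂x = [(-0.55)·(-5) − (+0.41)·(-100)] / -42800 = -0.001022
∂h/∂y = [(-40)·(+0.41) − (-430)·(-0.55)] / -42800 = +0.005909
|∇h| = √(-0.001022² + 0.005909²) = 0.005997
Seepage velocity v = K·i/n = 0.58 × 0.005997 / 0.35 = 0.009938 m/day.
t = 750 / 0.009938 = 7.547e+04 days = 207 years.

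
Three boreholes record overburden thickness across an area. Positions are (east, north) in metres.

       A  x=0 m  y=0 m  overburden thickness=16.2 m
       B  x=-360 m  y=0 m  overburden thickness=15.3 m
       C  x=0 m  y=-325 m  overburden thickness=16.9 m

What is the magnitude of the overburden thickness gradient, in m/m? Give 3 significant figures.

0.00330 m/m

∂d/∂x = (15.3 − 16.2) / (-360 − 0) = +0.002500
∂d/∂y = (16.9 − 16.2) / (-325 − 0) = -0.002154
|∇f| = √(0.002500² + -0.002154²) = 0.0033 m/m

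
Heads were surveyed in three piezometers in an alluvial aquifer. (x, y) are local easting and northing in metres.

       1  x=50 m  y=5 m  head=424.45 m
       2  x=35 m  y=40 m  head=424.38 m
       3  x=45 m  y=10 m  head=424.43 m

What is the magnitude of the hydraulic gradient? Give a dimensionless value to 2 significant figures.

Differences from 1: to 2 (Δx, Δy, Δh) = (-15, 35, -0.07); to 3 = (-5, 5, -0.02).
Solve a·Δx + b·Δy = Δh: det = (-15)·5 − (-5)·35 = 100.
∂h/∂x = [(-0.07)·5 − (-0.02)·35] / 100 = +0.003500
∂h/∂y = [(-15)·(-0.02) − (-5)·(-0.07)] / 100 = -0.0005000
|∇h| = √(0.003500² + -0.0005000²) = 0.003536

0.0035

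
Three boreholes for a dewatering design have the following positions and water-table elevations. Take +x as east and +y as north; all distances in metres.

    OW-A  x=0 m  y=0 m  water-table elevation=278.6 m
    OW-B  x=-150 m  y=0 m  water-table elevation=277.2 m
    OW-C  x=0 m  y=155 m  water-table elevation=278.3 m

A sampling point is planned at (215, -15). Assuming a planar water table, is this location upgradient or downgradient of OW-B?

upgradient

∂h/∂x = (277.2 − 278.6) / (-150 − 0) = +0.009333
∂h/∂y = (278.3 − 278.6) / (155 − 0) = -0.001935
Head at (215, -15) = 278.6 + (+0.009333)·(215) + (-0.001935)·(-15) = 280.64 m.
That is higher than the 277.2 m at OW-B, so the point is upgradient.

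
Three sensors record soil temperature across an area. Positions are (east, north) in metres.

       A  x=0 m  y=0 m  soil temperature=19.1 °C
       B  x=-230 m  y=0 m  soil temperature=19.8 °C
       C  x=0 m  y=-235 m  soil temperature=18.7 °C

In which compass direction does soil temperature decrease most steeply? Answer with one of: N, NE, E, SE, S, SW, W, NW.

∂T/∂x = (19.8 − 19.1) / (-230 − 0) = -0.003043
∂T/∂y = (18.7 − 19.1) / (-235 − 0) = +0.001702
Steepest decrease is along −∇f = (+0.003043 E, -0.001702 N) → southeast.

SE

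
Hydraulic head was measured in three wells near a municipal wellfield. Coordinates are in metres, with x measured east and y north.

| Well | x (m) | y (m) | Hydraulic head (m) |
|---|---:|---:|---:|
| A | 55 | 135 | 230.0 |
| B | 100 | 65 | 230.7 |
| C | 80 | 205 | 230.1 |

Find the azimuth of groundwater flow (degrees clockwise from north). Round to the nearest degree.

Differences from A: to B (Δx, Δy, Δh) = (45, -70, +0.7); to C = (25, 70, +0.1).
Determinant of the coordinate differences = 45·70 − 25·(-70) = 4900.
∂h/∂x = [(+0.7)·70 − (+0.1)·(-70)] / 4900 = +0.01143
∂h/∂y = [45·(+0.1) − 25·(+0.7)] / 4900 = -0.002653
Flow direction (−∇h) has components (-0.01143 E, +0.002653 N).
Azimuth = atan2(E, N) = atan2(-0.01143, +0.002653) = 283.1° ≈ 283°.

283°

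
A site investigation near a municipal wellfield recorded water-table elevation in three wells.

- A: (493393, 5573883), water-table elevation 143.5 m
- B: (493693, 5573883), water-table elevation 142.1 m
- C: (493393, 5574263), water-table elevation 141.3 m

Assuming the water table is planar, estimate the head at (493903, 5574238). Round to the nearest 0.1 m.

∂h/∂x = (142.1 − 143.5) / (493693 − 493393) = -0.004667
∂h/∂y = (141.3 − 143.5) / (5574263 − 5573883) = -0.005789
h(493903, 5574238) = 143.5 + (-0.004667)·(510) + (-0.005789)·(355) = 143.5 -2.380 -2.055 = 139.065 m.

139.1 m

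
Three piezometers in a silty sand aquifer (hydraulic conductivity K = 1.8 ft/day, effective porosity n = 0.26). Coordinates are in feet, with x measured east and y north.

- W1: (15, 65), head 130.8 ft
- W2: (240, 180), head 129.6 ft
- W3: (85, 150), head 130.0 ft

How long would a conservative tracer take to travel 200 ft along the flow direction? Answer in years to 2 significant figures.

Differences from W1: to W2 (Δx, Δy, Δh) = (225, 115, -1.2); to W3 = (70, 85, -0.8).
Solve a·Δx + b·Δy = Δh: det = 225·85 − 70·115 = 11075.
∂h/∂x = [(-1.2)·85 − (-0.8)·115] / 11075 = -0.0009029
∂h/∂y = [225·(-0.8) − 70·(-1.2)] / 11075 = -0.008668
|∇h| = √(-0.0009029² + -0.008668²) = 0.008715
Seepage velocity v = K·i/n = 1.8 × 0.008715 / 0.26 = 0.06033 ft/day.
t = 200 / 0.06033 = 3315 days = 9.08 years.

9.1 years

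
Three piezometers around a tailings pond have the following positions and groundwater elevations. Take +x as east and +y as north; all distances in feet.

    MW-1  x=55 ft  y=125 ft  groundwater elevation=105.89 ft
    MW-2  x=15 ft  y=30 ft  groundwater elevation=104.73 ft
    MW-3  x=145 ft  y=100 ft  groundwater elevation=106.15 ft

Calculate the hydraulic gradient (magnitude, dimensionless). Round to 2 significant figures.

Taking MW-1 as reference: MW-2−MW-1 = (-40, -95, -1.16); MW-3−MW-1 = (90, -25, +0.26).
Solve a·Δx + b·Δy = Δh: det = (-40)·(-25) − 90·(-95) = 9550.
∂h/∂x = [(-1.16)·(-25) − (+0.26)·(-95)] / 9550 = +0.005623
∂h/∂y = [(-40)·(+0.26) − 90·(-1.16)] / 9550 = +0.009843
|∇h| = √(0.005623² + 0.009843²) = 0.01134

0.011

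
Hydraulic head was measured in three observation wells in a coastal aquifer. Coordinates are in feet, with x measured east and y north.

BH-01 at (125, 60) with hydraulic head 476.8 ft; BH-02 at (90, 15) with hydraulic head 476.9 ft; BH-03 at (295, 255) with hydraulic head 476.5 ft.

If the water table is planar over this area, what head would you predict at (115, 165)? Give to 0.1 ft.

With h = a·x + b·y + c and BH-01 as origin, the differences give:
  (-35)·a + (-45)·b = +0.1
  170·a + 195·b = -0.3
Eliminate b (×195 and ×(-45), subtract): 825·a = 6.00 → a = ∂h/∂x = +0.007273
Back-substitute: b = ∂h/∂y = -0.007879.
h(115, 165) = 476.8 + (+0.007273)·(-10) + (-0.007879)·(105) = 476.8 -0.073 -0.827 = 475.900 ft.

475.9 ft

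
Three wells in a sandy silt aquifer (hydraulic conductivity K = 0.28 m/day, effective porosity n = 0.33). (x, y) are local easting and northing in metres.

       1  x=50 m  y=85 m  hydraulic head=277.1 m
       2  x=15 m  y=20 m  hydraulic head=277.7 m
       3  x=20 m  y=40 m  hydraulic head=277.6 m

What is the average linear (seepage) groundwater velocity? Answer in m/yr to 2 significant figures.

4.6 m/yr

Differences from 1: to 2 (Δx, Δy, Δh) = (-35, -65, +0.6); to 3 = (-30, -45, +0.5).
Solve a·Δx + b·Δy = Δh: det = (-35)·(-45) − (-30)·(-65) = -375.
∂h/∂x = [(+0.6)·(-45) − (+0.5)·(-65)] / -375 = -0.01467
∂h/∂y = [(-35)·(+0.5) − (-30)·(+0.6)] / -375 = -0.001333
|∇h| = √(-0.01467² + -0.001333²) = 0.01473
Seepage velocity v = K·i/n = 0.28 × 0.01473 / 0.33 = 0.0125 m/day = 4.566 m/yr.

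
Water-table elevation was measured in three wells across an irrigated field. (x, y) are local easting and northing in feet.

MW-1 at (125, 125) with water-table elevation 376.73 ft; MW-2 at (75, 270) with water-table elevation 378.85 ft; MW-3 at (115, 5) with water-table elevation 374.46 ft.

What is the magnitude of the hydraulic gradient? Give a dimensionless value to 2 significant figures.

With h = a·x + b·y + c and MW-1 as origin, the differences give:
  (-50)·a + 145·b = +2.12
  (-10)·a + (-120)·b = -2.27
Eliminate b (×(-120) and ×145, subtract): 7450·a = 74.750 → a = ∂h/∂x = +0.01003
Back-substitute: b = ∂h/∂y = +0.01808.
|∇h| = √(0.01003² + 0.01808²) = 0.02068

0.021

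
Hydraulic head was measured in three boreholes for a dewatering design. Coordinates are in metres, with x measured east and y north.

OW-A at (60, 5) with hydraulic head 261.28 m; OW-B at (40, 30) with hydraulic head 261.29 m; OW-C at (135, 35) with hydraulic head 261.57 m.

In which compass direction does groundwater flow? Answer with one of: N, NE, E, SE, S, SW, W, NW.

Differences from OW-A: to OW-B (Δx, Δy, Δh) = (-20, 25, +0.01); to OW-C = (75, 30, +0.29).
Solve a·Δx + b·Δy = Δh: det = (-20)·30 − 75·25 = -2475.
∂h/∂x = [(+0.01)·30 − (+0.29)·25] / -2475 = +0.002808
∂h/∂y = [(-20)·(+0.29) − 75·(+0.01)] / -2475 = +0.002646
Flow = −∇h = (-0.002808 east, -0.002646 north), which points southwest.

SW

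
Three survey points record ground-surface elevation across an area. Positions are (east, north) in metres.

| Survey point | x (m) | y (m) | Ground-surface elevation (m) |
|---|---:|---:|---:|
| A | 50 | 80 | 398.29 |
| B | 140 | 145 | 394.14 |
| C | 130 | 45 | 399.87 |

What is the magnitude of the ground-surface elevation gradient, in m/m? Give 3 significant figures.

0.0570 m/m

Taking A as reference: B−A = (90, 65, -4.15); C−A = (80, -35, +1.58).
Solve a·Δx + b·Δy = Δz: det = 90·(-35) − 80·65 = -8350.
∂z/∂x = [(-4.15)·(-35) − (+1.58)·65] / -8350 = -0.005096
∂z/∂y = [90·(+1.58) − 80·(-4.15)] / -8350 = -0.05679
|∇f| = √(-0.005096² + -0.05679²) = 0.05702 m/m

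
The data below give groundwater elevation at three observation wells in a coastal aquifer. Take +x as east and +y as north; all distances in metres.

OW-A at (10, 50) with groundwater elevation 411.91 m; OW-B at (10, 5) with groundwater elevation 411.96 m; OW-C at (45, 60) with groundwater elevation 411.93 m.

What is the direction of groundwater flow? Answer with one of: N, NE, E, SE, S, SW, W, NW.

NW

Differences from OW-A: to OW-B (Δx, Δy, Δh) = (0, -45, +0.05); to OW-C = (35, 10, +0.02).
Solve a·Δx + b·Δy = Δh: det = 0·10 − 35·(-45) = 1575.
∂h/∂x = [(+0.05)·10 − (+0.02)·(-45)] / 1575 = +0.0008889
∂h/∂y = [0·(+0.02) − 35·(+0.05)] / 1575 = -0.001111
Flow = −∇h = (-0.0008889 east, +0.001111 north), which points northwest.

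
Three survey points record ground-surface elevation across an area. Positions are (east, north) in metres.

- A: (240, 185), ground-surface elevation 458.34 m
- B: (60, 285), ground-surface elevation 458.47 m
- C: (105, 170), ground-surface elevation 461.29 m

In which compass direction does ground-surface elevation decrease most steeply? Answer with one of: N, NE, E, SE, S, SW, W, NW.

With z = a·x + b·y + c and A as origin, the differences give:
  (-180)·a + 100·b = +0.13
  (-135)·a + (-15)·b = +2.95
Eliminate b (×(-15) and ×100, subtract): 16200·a = -296.950 → a = ∂z/∂x = -0.01833
Back-substitute: b = ∂z/∂y = -0.03169.
Steepest decrease is along −∇f = (+0.01833 E, +0.03169 N) → northeast.

NE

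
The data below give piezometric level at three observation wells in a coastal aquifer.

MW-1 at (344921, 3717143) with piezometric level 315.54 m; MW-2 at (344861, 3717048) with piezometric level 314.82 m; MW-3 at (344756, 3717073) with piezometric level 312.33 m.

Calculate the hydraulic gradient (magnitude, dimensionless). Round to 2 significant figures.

0.023

Three-point gradient (reference MW-1): Δ to MW-2 = (-60, -95, -0.72), Δ to MW-3 = (-165, -70, -3.21).
∂h/∂x = +0.02218, ∂h/∂y = -0.006431 (det = -11475).
|∇h| = √(0.02218² + -0.006431²) = 0.02309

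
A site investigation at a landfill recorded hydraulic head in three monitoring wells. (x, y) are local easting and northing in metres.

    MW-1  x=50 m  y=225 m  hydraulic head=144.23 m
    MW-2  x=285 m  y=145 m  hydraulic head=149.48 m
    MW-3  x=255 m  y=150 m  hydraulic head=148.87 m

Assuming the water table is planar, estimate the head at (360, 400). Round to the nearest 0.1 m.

147.9 m

Differences from MW-1: to MW-2 (Δx, Δy, Δh) = (235, -80, +5.25); to MW-3 = (205, -75, +4.64).
Solve a·Δx + b·Δy = Δh: det = 235·(-75) − 205·(-80) = -1225.
∂h/∂x = [(+5.25)·(-75) − (+4.64)·(-80)] / -1225 = +0.01841
∂h/∂y = [235·(+4.64) − 205·(+5.25)] / -1225 = -0.01155
h(360, 400) = 144.23 + (+0.01841)·(310) + (-0.01155)·(175) = 144.23 +5.707 -2.021 = 147.915 m.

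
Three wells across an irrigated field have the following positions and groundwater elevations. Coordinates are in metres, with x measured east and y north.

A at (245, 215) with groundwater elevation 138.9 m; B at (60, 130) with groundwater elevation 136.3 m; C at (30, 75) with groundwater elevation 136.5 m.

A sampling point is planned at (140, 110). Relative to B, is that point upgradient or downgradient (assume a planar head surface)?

With h = a·x + b·y + c and A as origin, the differences give:
  (-185)·a + (-85)·b = -2.6
  (-215)·a + (-140)·b = -2.4
Eliminate b (×(-140) and ×(-85), subtract): 7625·a = 160.00 → a = ∂h/∂x = +0.02098
Back-substitute: b = ∂h/∂y = -0.01508.
Head at (140, 110) = 138.9 + (+0.02098)·(-105) + (-0.01508)·(-105) = 138.28 m.
That is higher than the 136.3 m at B, so the point is upgradient.

upgradient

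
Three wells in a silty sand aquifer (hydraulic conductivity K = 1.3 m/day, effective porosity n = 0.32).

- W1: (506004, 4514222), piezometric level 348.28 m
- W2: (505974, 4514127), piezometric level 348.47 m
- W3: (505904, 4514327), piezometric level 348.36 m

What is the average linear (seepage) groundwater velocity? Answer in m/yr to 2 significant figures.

Taking W1 as reference: W2−W1 = (-30, -95, +0.19); W3−W1 = (-100, 105, +0.08).
Determinant of the coordinate differences = (-30)·105 − (-100)·(-95) = -12650.
∂h/∂x = [(+0.19)·105 − (+0.08)·(-95)] / -12650 = -0.002178
∂h/∂y = [(-30)·(+0.08) − (-100)·(+0.19)] / -12650 = -0.001312
|∇h| = √(-0.002178² + -0.001312²) = 0.002543
Seepage velocity v = K·i/n = 1.3 × 0.002543 / 0.32 = 0.01033 m/day = 3.773 m/yr.

3.8 m/yr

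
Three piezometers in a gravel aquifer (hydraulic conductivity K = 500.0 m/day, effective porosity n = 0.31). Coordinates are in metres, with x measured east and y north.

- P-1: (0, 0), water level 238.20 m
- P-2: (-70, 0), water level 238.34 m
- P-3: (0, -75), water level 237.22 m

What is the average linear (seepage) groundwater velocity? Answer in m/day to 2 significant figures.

∂h/∂x = (238.34 − 238.20) / (-70 − 0) = -0.002000
∂h/∂y = (237.22 − 238.20) / (-75 − 0) = +0.01307
|∇h| = √(-0.002000² + 0.01307²) = 0.01322
Seepage velocity v = K·i/n = 500.0 × 0.01322 / 0.31 = 21.32 m/day.

21 m/day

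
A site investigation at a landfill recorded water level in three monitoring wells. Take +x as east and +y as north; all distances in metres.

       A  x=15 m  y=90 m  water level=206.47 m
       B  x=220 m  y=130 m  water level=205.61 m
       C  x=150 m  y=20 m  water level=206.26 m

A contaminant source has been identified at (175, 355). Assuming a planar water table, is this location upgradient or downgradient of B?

downgradient

Differences from A: to B (Δx, Δy, Δh) = (205, 40, -0.86); to C = (135, -70, -0.21).
Solve a·Δx + b·Δy = Δh: det = 205·(-70) − 135·40 = -19750.
∂h/∂x = [(-0.86)·(-70) − (-0.21)·40] / -19750 = -0.003473
∂h/∂y = [205·(-0.21) − 135·(-0.86)] / -19750 = -0.003699
Head at (175, 355) = 206.47 + (-0.003473)·(160) + (-0.003699)·(265) = 204.93 m.
That is lower than the 205.61 m at B, so the point is downgradient.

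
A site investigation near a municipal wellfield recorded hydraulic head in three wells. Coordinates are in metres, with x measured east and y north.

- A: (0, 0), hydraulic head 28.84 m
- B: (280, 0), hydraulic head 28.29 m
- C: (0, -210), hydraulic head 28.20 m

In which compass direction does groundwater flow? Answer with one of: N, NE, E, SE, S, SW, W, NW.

∂h/∂x = (28.29 − 28.84) / (280 − 0) = -0.001964
∂h/∂y = (28.20 − 28.84) / (-210 − 0) = +0.003048
Flow = −∇h = (+0.001964 east, -0.003048 north), which points southeast.

SE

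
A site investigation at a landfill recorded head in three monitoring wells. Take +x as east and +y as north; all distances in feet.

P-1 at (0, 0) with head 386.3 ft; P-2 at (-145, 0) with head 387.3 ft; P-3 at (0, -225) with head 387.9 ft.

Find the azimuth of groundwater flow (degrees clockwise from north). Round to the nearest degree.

044°

∂h/∂x = (387.3 − 386.3) / (-145 − 0) = -0.006897
∂h/∂y = (387.9 − 386.3) / (-225 − 0) = -0.007111
Flow direction (−∇h) has components (+0.006897 E, +0.007111 N).
Azimuth = atan2(E, N) = atan2(+0.006897, +0.007111) = 44.1° ≈ 044°.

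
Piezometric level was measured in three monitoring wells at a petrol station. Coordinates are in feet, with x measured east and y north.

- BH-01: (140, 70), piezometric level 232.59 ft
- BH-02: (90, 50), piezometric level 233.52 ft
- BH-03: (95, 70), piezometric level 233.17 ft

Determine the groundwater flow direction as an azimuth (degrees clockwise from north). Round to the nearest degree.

042°

Taking BH-01 as reference: BH-02−BH-01 = (-50, -20, +0.93); BH-03−BH-01 = (-45, 0, +0.58).
Determinant of the coordinate differences = (-50)·0 − (-45)·(-20) = -900.
∂h/∂x = [(+0.93)·0 − (+0.58)·(-20)] / -900 = -0.01289
∂h/∂y = [(-50)·(+0.58) − (-45)·(+0.93)] / -900 = -0.01428
Flow direction (−∇h) has components (+0.01289 E, +0.01428 N).
Azimuth = atan2(E, N) = atan2(+0.01289, +0.01428) = 42.1° ≈ 042°.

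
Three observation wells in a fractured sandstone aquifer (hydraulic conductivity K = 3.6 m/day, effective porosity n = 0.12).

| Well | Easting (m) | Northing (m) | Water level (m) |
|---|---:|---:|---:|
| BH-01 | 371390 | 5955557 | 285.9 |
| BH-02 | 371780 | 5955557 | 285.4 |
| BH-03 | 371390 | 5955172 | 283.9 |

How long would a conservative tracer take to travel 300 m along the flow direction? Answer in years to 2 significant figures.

5.1 years

∂h/∂x = (285.4 − 285.9) / (371780 − 371390) = -0.001282
∂h/∂y = (283.9 − 285.9) / (5955172 − 5955557) = +0.005195
|∇h| = √(-0.001282² + 0.005195²) = 0.005351
Seepage velocity v = K·i/n = 3.6 × 0.005351 / 0.12 = 0.1605 m/day.
t = 300 / 0.1605 = 1869 days = 5.12 years.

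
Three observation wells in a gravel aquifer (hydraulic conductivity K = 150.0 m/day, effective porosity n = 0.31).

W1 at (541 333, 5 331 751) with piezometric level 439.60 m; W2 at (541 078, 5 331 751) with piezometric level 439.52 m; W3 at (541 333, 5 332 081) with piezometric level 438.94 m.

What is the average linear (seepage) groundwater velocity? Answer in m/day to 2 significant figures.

0.98 m/day

∂h/∂x = (439.52 − 439.60) / (541078 − 541333) = +0.0003137
∂h/∂y = (438.94 − 439.60) / (5332081 − 5331751) = -0.002000
|∇h| = √(0.0003137² + -0.002000²) = 0.002024
Seepage velocity v = K·i/n = 150.0 × 0.002024 / 0.31 = 0.9794 m/day.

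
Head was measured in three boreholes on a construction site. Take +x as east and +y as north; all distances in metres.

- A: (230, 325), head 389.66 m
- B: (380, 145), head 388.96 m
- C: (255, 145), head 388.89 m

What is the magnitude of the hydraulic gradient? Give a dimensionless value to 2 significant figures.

0.0044

With h = a·x + b·y + c and A as origin, the differences give:
  150·a + (-180)·b = -0.70
  25·a + (-180)·b = -0.77
Eliminate b (×(-180) and ×(-180), subtract): -22500·a = -12.600 → a = ∂h/∂x = +0.0005600
Back-substitute: b = ∂h/∂y = +0.004356.
|∇h| = √(0.0005600² + 0.004356²) = 0.004392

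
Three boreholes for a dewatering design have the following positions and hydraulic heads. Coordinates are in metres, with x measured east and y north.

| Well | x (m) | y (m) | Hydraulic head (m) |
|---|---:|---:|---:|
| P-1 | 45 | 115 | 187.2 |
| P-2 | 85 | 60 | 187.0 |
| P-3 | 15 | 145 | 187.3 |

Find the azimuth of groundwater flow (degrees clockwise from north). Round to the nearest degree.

194°

Differences from P-1: to P-2 (Δx, Δy, Δh) = (40, -55, -0.2); to P-3 = (-30, 30, +0.1).
Determinant of the coordinate differences = 40·30 − (-30)·(-55) = -450.
∂h/∂x = [(-0.2)·30 − (+0.1)·(-55)] / -450 = +0.001111
∂h/∂y = [40·(+0.1) − (-30)·(-0.2)] / -450 = +0.004444
Flow direction (−∇h) has components (-0.001111 E, -0.004444 N).
Azimuth = atan2(E, N) = atan2(-0.001111, -0.004444) = 194.0° ≈ 194°.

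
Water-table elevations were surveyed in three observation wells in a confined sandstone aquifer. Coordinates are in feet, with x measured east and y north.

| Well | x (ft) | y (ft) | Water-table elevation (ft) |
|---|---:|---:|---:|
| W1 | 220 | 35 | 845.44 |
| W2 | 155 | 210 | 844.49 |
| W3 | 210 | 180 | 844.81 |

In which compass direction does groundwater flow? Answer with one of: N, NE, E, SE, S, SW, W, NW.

NW

Differences from W1: to W2 (Δx, Δy, Δh) = (-65, 175, -0.95); to W3 = (-10, 145, -0.63).
Determinant of the coordinate differences = (-65)·145 − (-10)·175 = -7675.
∂h/∂x = [(-0.95)·145 − (-0.63)·175] / -7675 = +0.003583
∂h/∂y = [(-65)·(-0.63) − (-10)·(-0.95)] / -7675 = -0.004098
Flow = −∇h = (-0.003583 east, +0.004098 north), which points northwest.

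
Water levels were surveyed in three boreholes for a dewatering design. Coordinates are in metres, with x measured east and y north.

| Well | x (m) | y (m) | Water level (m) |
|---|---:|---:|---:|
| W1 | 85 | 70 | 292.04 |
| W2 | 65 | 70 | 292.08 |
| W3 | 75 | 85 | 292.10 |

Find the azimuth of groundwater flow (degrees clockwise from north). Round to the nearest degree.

Taking W1 as reference: W2−W1 = (-20, 0, +0.04); W3−W1 = (-10, 15, +0.06).
Solve a·Δx + b·Δy = Δh: det = (-20)·15 − (-10)·0 = -300.
∂h/∂x = [(+0.04)·15 − (+0.06)·0] / -300 = -0.002000
∂h/∂y = [(-20)·(+0.06) − (-10)·(+0.04)] / -300 = +0.002667
Flow direction (−∇h) has components (+0.002000 E, -0.002667 N).
Azimuth = atan2(E, N) = atan2(+0.002000, -0.002667) = 143.1° ≈ 143°.

143°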